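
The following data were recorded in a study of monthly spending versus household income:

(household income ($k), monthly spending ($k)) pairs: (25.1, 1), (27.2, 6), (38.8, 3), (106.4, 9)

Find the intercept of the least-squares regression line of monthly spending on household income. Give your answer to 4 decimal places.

1.1488

n = 4, Σx = 197.5, Σy = 19, Σxy = 1262.3, Σx² = 14196.25
Sxx = Σx² − (Σx)²/n = 14196.25 − 9751.5625 = 4444.6875
Sxy = Σxy − (Σx)(Σy)/n = 1262.3 − 938.125 = 324.175
b = Sxy/Sxx = 324.175/4444.6875 = 0.072935
a = ȳ − b·x̄ = 4.75 − 0.072935·49.375 = 1.148815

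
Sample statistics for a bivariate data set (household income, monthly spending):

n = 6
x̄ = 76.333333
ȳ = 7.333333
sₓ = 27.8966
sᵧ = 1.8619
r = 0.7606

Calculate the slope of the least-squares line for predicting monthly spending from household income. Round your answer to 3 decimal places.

b = r · sᵧ/sₓ = 0.7606 · 1.8619/27.8966 = 0.050765

0.051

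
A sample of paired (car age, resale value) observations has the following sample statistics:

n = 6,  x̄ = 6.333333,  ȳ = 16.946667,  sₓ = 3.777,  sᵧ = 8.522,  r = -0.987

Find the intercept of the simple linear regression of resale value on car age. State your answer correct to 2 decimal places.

31.05

b = r · sᵧ/sₓ = -0.987 · 8.522/3.777 = -2.226956
a = ȳ − b·x̄ = 16.946667 − (-2.226956)·6.333333 = 31.050723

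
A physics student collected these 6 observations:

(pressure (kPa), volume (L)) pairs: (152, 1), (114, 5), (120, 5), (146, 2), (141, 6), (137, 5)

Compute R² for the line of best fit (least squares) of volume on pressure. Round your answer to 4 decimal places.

0.4043

n = 6, Σx = 810, Σy = 24, Σxy = 3145, Σx² = 110466, Σy² = 116
Sxx = Σx² − (Σx)²/n = 110466 − 109350 = 1116
Sxy = Σxy − (Σx)(Σy)/n = 3145 − 3240 = -95
Syy = Σy² − (Σy)²/n = 116 − 96 = 20
R² = Sxy²/(Sxx·Syy) = (-95)²/(1116·20) = 0.404346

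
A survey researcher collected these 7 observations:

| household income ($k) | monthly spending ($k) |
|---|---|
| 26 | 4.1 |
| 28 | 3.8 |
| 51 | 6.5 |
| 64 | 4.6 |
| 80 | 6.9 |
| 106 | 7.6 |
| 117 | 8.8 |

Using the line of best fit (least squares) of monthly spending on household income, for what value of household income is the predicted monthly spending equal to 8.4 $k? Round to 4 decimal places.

n = 7, Σx = 472, Σy = 42.3, Σxy = 3226.1, Σx² = 39482
Sxx = Σx² − (Σx)²/n = 39482 − 31826.285714 = 7655.714286
Sxy = Σxy − (Σx)(Σy)/n = 3226.1 − 2852.228571 = 373.871429
b = Sxy/Sxx = 373.871429/7655.714286 = 0.048836
a = ȳ − b·x̄ = 6.042857 − 0.048836·67.428571 = 2.749942
Set a + b·x = 8.4: x = (8.4 − 2.749942) / 0.048836 = 115.695464

115.6955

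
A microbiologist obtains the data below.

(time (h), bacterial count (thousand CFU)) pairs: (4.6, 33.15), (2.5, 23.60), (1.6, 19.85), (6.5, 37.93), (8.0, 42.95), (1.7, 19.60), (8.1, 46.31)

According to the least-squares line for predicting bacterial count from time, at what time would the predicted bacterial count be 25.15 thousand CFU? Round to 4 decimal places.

2.9529

n = 7, Σx = 33, Σy = 223.39, Σxy = 1241.826, Σx² = 204.72
Sxx = Σx² − (Σx)²/n = 204.72 − 155.571429 = 49.148571
Sxy = Σxy − (Σx)(Σy)/n = 1241.826 − 1053.124286 = 188.701714
b = Sxy/Sxx = 188.701714/49.148571 = 3.839414
a = ȳ − b·x̄ = 31.912857 − 3.839414·4.714286 = 13.812762
Set a + b·x = 25.15: x = (25.15 − 13.812762) / 3.839414 = 2.952856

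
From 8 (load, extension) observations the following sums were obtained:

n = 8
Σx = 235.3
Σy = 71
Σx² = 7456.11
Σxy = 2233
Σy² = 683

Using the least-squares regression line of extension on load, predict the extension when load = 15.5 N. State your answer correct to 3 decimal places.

5.114

Sxx = Σx² − (Σx)²/n = 7456.11 − 6920.76125 = 535.34875
Sxy = Σxy − (Σx)(Σy)/n = 2233 − 2088.2875 = 144.7125
b = Sxy/Sxx = 144.7125/535.34875 = 0.270314
a = ȳ − b·x̄ = 8.875 − 0.270314·29.4125 = 0.924376
ŷ(15.5) = a + b·15.5 = 0.924376 + 0.270314·15.5 = 5.114250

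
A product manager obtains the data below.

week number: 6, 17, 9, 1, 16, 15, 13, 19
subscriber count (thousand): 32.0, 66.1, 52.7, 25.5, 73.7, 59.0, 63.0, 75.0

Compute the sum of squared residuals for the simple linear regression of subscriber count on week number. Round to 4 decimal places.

n = 8, Σx = 96, Σy = 447, Σxy = 6123.7, Σx² = 1418, Σy² = 27327.44
Sxx = Σx² − (Σx)²/n = 1418 − 1152 = 266
Sxy = Σxy − (Σx)(Σy)/n = 6123.7 − 5364 = 759.7
Syy = Σy² − (Σy)²/n = 27327.44 − 24976.125 = 2351.315
b = Sxy/Sxx = 759.7/266 = 2.856015
SSE = Syy − b·Sxy = 2351.315 − 2.856015·759.7 = 181.600376

181.6004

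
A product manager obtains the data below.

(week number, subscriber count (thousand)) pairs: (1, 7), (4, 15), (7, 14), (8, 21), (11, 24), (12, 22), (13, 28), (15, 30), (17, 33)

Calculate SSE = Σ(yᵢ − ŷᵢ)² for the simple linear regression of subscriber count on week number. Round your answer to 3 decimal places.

n = 9, Σx = 88, Σy = 194, Σxy = 2236, Σx² = 1078, Σy² = 4744
Sxx = Σx² − (Σx)²/n = 1078 − 860.444444 = 217.555556
Sxy = Σxy − (Σx)(Σy)/n = 2236 − 1896.888889 = 339.111111
Syy = Σy² − (Σy)²/n = 4744 − 4181.777778 = 562.222222
b = Sxy/Sxx = 339.111111/217.555556 = 1.558733
SSE = Syy − b·Sxy = 562.222222 − 1.558733·339.111111 = 33.638407

33.638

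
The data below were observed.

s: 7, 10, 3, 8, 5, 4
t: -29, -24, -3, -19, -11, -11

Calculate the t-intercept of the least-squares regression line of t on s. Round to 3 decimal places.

2.392

n = 6, Σx = 37, Σy = -97, Σxy = -703, Σx² = 263
Sxx = Σx² − (Σx)²/n = 263 − 228.166667 = 34.833333
Sxy = Σxy − (Σx)(Σy)/n = -703 − (-598.166667) = -104.833333
b = Sxy/Sxx = -104.833333/34.833333 = -3.009569
a = ȳ − b·x̄ = -16.166667 − (-3.009569)·6.166667 = 2.392344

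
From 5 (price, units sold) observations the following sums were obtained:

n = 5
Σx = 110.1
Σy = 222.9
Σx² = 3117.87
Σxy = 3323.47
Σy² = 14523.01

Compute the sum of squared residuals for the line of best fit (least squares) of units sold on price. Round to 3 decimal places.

964.399

Sxx = Σx² − (Σx)²/n = 3117.87 − 2424.402 = 693.468
Sxy = Σxy − (Σx)(Σy)/n = 3323.47 − 4908.258 = -1584.788
Syy = Σy² − (Σy)²/n = 14523.01 − 9936.882 = 4586.128
b = Sxy/Sxx = -1584.788/693.468 = -2.285308
SSE = Syy − b·Sxy = 4586.128 − (-2.285308)·(-1584.788) = 964.399232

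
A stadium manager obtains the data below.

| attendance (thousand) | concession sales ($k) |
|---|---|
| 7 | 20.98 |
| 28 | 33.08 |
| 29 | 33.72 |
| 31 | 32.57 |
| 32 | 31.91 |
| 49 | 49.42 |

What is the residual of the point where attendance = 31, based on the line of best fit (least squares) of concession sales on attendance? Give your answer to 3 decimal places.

-2.134

n = 6, Σx = 176, Σy = 201.68, Σxy = 6503.35, Σx² = 6060
Sxx = Σx² − (Σx)²/n = 6060 − 5162.666667 = 897.333333
Sxy = Σxy − (Σx)(Σy)/n = 6503.35 − 5915.946667 = 587.403333
b = Sxy/Sxx = 587.403333/897.333333 = 0.654610
a = ȳ − b·x̄ = 33.613333 − 0.654610·29.333333 = 14.411441
ŷ(31) = 14.411441 + 0.654610·31 = 34.704350
residual = y − ŷ = 32.57 − 34.704350 = -2.134350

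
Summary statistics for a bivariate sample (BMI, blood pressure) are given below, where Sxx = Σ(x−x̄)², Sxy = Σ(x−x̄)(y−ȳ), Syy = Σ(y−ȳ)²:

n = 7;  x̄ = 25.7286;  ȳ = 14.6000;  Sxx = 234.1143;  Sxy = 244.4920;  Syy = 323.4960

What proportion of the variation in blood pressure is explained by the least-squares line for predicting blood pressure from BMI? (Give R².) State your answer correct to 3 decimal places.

0.789

R² = Sxy²/(Sxx·Syy) = (244.492)²/(234.1143·323.496) = 0.789282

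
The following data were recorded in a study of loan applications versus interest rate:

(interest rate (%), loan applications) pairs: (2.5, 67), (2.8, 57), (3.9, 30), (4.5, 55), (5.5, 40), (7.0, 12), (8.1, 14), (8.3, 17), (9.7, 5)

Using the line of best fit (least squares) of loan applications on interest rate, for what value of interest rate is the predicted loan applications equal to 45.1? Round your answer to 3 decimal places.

n = 9, Σx = 52.3, Σy = 297, Σxy = 1298.6, Σx² = 357.39
Sxx = Σx² − (Σx)²/n = 357.39 − 303.921111 = 53.468889
Sxy = Σxy − (Σx)(Σy)/n = 1298.6 − 1725.9 = -427.3
b = Sxy/Sxx = -427.3/53.468889 = -7.991563
a = ȳ − b·x̄ = 33 − (-7.991563)·5.811111 = 79.439861
Set a + b·x = 45.1: x = (45.1 − 79.439861) / (-7.991563) = 4.297014

4.297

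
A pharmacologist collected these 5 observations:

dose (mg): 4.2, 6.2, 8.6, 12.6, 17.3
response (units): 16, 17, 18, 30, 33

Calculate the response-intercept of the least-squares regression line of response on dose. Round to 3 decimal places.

8.432

n = 5, Σx = 48.9, Σy = 114, Σxy = 1276.3, Σx² = 588.09
Sxx = Σx² − (Σx)²/n = 588.09 − 478.242 = 109.848
Sxy = Σxy − (Σx)(Σy)/n = 1276.3 − 1114.92 = 161.38
b = Sxy/Sxx = 161.38/109.848 = 1.469121
a = ȳ − b·x̄ = 22.8 − 1.469121·9.78 = 8.431997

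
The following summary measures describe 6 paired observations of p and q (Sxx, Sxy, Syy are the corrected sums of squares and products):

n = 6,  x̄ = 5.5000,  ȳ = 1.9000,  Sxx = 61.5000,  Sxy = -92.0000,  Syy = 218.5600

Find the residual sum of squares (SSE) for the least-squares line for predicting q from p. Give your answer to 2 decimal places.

b = Sxy/Sxx = -92/61.5 = -1.495935
SSE = Syy − b·Sxy = 218.56 − (-1.495935)·(-92) = 80.933984

80.93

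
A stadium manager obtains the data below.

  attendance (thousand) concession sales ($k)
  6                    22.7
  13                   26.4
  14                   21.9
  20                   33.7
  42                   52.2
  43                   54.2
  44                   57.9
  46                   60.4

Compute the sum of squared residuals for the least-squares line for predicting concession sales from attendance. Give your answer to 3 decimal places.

52.237

n = 8, Σx = 228, Σy = 329.4, Σxy = 11309, Σx² = 8466, Σy² = 15490.6
Sxx = Σx² − (Σx)²/n = 8466 − 6498 = 1968
Sxy = Σxy − (Σx)(Σy)/n = 11309 − 9387.9 = 1921.1
Syy = Σy² − (Σy)²/n = 15490.6 − 13563.045 = 1927.555
b = Sxy/Sxx = 1921.1/1968 = 0.976169
SSE = Syy − b·Sxy = 1927.555 − 0.976169·1921.1 = 52.237312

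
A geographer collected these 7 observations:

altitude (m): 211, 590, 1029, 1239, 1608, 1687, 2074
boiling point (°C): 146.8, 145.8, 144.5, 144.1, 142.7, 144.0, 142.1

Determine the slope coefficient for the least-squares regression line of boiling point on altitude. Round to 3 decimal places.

-0.002

n = 7, Σx = 8438, Σy = 1010, Σxy = 1211332.2, Σx² = 12719692
Sxx = Σx² − (Σx)²/n = 12719692 − 10171406.285714 = 2548285.714286
Sxy = Σxy − (Σx)(Σy)/n = 1211332.2 − 1217482.857143 = -6150.657143
b = Sxy/Sxx = -6150.657143/2548285.714286 = -0.002414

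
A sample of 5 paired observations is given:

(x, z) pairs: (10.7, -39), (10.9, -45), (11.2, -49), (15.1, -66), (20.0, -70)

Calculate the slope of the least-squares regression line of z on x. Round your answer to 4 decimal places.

-3.0955

n = 5, Σx = 67.9, Σy = -269, Σxy = -3853.2, Σx² = 986.75
Sxx = Σx² − (Σx)²/n = 986.75 − 922.082 = 64.668
Sxy = Σxy − (Σx)(Σy)/n = -3853.2 − (-3653.02) = -200.18
b = Sxy/Sxx = -200.18/64.668 = -3.095503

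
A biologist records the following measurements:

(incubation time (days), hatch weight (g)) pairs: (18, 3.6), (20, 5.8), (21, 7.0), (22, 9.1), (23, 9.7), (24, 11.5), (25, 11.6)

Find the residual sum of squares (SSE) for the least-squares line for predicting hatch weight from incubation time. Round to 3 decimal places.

n = 7, Σx = 153, Σy = 58.3, Σxy = 1317.1, Σx² = 3379, Σy² = 539.31
Sxx = Σx² − (Σx)²/n = 3379 − 3344.142857 = 34.857143
Sxy = Σxy − (Σx)(Σy)/n = 1317.1 − 1274.271429 = 42.828571
Syy = Σy² − (Σy)²/n = 539.31 − 485.555714 = 53.754286
b = Sxy/Sxx = 42.828571/34.857143 = 1.228689
SSE = Syy − b·Sxy = 53.754286 − 1.228689·42.828571 = 1.131311

1.131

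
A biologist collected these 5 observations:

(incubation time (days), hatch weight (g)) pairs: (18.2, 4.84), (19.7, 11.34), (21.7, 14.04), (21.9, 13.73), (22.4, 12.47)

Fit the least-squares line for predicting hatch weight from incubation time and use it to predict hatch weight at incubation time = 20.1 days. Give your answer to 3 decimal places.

n = 5, Σx = 103.9, Σy = 56.42, Σxy = 1196.169, Σx² = 2171.59
Sxx = Σx² − (Σx)²/n = 2171.59 − 2159.042 = 12.548
Sxy = Σxy − (Σx)(Σy)/n = 1196.169 − 1172.4076 = 23.7614
b = Sxy/Sxx = 23.7614/12.548 = 1.893640
a = ȳ − b·x̄ = 11.284 − 1.893640·20.78 = -28.065848
ŷ(20.1) = a + b·20.1 = -28.065848 + 1.893640·20.1 = 9.996325

9.996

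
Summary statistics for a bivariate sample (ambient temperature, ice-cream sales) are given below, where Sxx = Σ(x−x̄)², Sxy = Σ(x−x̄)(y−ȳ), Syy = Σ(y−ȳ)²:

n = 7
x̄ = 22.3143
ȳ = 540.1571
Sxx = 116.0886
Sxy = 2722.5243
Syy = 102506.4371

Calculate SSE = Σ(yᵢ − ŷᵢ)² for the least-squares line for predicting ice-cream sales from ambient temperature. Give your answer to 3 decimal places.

38657.458

b = Sxy/Sxx = 2722.5243/116.0886 = 23.452124
SSE = Syy − b·Sxy = 102506.4371 − 23.452124·2722.5243 = 38657.458268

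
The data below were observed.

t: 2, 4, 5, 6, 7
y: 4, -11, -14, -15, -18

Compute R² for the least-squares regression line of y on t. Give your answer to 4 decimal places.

0.8918

n = 5, Σx = 24, Σy = -54, Σxy = -322, Σx² = 130, Σy² = 882
Sxx = Σx² − (Σx)²/n = 130 − 115.2 = 14.8
Sxy = Σxy − (Σx)(Σy)/n = -322 − (-259.2) = -62.8
Syy = Σy² − (Σy)²/n = 882 − 583.2 = 298.8
R² = Sxy²/(Sxx·Syy) = (-62.8)²/(14.8·298.8) = 0.891820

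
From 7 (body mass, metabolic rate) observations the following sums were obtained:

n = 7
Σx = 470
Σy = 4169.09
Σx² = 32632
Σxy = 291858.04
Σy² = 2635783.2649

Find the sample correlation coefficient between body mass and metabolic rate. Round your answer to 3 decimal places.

Sxx = Σx² − (Σx)²/n = 32632 − 31557.142857 = 1074.857143
Sxy = Σxy − (Σx)(Σy)/n = 291858.04 − 279924.614286 = 11933.425714
Syy = Σy² − (Σy)²/n = 2635783.2649 − 2483044.489729 = 152738.775171
r = Sxy/√(Sxx·Syy) = 11933.425714/√(164172363.484261) = 11933.425714/12812.976371 = 0.931355

0.931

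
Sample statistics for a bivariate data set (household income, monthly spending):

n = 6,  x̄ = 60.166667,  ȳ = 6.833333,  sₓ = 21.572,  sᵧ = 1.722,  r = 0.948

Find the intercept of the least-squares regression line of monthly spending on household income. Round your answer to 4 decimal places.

b = r · sᵧ/sₓ = 0.948 · 1.722/21.572 = 0.075675
a = ȳ − b·x̄ = 6.833333 − 0.075675·60.166667 = 2.280235

2.2802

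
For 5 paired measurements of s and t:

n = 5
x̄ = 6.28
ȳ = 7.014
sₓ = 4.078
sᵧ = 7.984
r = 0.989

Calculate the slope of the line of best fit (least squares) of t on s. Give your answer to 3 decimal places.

1.936

b = r · sᵧ/sₓ = 0.989 · 7.984/4.078 = 1.936286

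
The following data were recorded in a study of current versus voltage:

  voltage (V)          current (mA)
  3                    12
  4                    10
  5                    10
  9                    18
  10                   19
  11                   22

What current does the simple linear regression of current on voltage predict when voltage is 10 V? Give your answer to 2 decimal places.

n = 6, Σx = 42, Σy = 91, Σxy = 720, Σx² = 352
Sxx = Σx² − (Σx)²/n = 352 − 294 = 58
Sxy = Σxy − (Σx)(Σy)/n = 720 − 637 = 83
b = Sxy/Sxx = 83/58 = 1.431034
a = ȳ − b·x̄ = 15.166667 − 1.431034·7 = 5.149425
ŷ(10) = a + b·10 = 5.149425 + 1.431034·10 = 19.459770

19.46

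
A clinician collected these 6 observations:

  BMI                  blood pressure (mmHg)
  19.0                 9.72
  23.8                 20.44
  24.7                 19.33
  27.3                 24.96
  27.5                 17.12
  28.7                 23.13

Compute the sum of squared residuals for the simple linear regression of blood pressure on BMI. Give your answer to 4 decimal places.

n = 6, Σx = 151, Σy = 114.7, Σxy = 2964.642, Σx² = 3862.76, Σy² = 2337.0138
Sxx = Σx² − (Σx)²/n = 3862.76 − 3800.166667 = 62.593333
Sxy = Σxy − (Σx)(Σy)/n = 2964.642 − 2886.616667 = 78.025333
Syy = Σy² − (Σy)²/n = 2337.0138 − 2192.681667 = 144.332133
b = Sxy/Sxx = 78.025333/62.593333 = 1.246544
SSE = Syy − b·Sxy = 144.332133 − 1.246544·78.025333 = 47.070136

47.0701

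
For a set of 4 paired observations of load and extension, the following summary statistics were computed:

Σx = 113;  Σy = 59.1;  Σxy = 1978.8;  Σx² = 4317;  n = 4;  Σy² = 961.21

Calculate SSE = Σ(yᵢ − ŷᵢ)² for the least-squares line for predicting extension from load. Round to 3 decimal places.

2.993

Sxx = Σx² − (Σx)²/n = 4317 − 3192.25 = 1124.75
Sxy = Σxy − (Σx)(Σy)/n = 1978.8 − 1669.575 = 309.225
Syy = Σy² − (Σy)²/n = 961.21 − 873.2025 = 88.0075
b = Sxy/Sxx = 309.225/1124.75 = 0.274928
SSE = Syy − b·Sxy = 88.0075 − 0.274928·309.225 = 2.992963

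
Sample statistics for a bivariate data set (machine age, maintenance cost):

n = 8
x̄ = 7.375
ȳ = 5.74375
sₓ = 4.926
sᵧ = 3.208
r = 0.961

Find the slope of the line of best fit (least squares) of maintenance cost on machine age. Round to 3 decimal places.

0.626

b = r · sᵧ/sₓ = 0.961 · 3.208/4.926 = 0.625840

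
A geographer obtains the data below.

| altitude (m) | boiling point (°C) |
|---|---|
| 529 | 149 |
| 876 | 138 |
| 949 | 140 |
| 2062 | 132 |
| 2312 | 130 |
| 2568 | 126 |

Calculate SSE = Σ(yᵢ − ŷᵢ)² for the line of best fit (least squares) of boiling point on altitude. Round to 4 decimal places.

n = 6, Σx = 9296, Σy = 815, Σxy = 1228881, Σx² = 18139630, Σy² = 111045
Sxx = Σx² − (Σx)²/n = 18139630 − 14402602.666667 = 3737027.333333
Sxy = Σxy − (Σx)(Σy)/n = 1228881 − 1262706.666667 = -33825.666667
Syy = Σy² − (Σy)²/n = 111045 − 110704.166667 = 340.833333
b = Sxy/Sxx = -33825.666667/3737027.333333 = -0.009051
SSE = Syy − b·Sxy = 340.833333 − (-0.009051)·(-33825.666667) = 34.660640

34.6606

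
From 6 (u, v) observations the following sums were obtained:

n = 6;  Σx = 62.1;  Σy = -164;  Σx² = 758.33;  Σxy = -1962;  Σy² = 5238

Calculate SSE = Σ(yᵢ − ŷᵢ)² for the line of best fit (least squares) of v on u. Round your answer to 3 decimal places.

Sxx = Σx² − (Σx)²/n = 758.33 − 642.735 = 115.595
Sxy = Σxy − (Σx)(Σy)/n = -1962 − (-1697.4) = -264.6
Syy = Σy² − (Σy)²/n = 5238 − 4482.666667 = 755.333333
b = Sxy/Sxx = -264.6/115.595 = -2.289026
SSE = Syy − b·Sxy = 755.333333 − (-2.289026)·(-264.6) = 149.656963

149.657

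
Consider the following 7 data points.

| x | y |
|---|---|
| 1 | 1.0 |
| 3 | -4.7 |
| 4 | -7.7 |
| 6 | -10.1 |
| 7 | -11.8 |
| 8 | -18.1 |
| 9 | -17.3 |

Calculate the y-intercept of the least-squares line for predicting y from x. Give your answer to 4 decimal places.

n = 7, Σx = 38, Σy = -68.7, Σxy = -487.6, Σx² = 256
Sxx = Σx² − (Σx)²/n = 256 − 206.285714 = 49.714286
Sxy = Σxy − (Σx)(Σy)/n = -487.6 − (-372.942857) = -114.657143
b = Sxy/Sxx = -114.657143/49.714286 = -2.306322
a = ȳ − b·x̄ = -9.814286 − (-2.306322)·5.428571 = 2.705747

2.7057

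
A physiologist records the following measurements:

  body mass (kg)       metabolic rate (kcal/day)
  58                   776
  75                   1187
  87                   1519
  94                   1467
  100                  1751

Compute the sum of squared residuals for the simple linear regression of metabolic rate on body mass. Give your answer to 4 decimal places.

23493.9404

n = 5, Σx = 414, Σy = 6700, Σxy = 579184, Σx² = 35394, Σy² = 9536596
Sxx = Σx² − (Σx)²/n = 35394 − 34279.2 = 1114.8
Sxy = Σxy − (Σx)(Σy)/n = 579184 − 554760 = 24424
Syy = Σy² − (Σy)²/n = 9536596 − 8978000 = 558596
b = Sxy/Sxx = 24424/1114.8 = 21.908863
SSE = Syy − b·Sxy = 558596 − 21.908863·24424 = 23493.940438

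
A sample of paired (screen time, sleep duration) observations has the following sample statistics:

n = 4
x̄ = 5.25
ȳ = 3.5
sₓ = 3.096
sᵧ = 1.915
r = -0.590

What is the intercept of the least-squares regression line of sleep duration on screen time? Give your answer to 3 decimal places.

b = r · sᵧ/sₓ = -0.59 · 1.915/3.096 = -0.364939
a = ȳ − b·x̄ = 3.5 − (-0.364939)·5.25 = 5.415928

5.416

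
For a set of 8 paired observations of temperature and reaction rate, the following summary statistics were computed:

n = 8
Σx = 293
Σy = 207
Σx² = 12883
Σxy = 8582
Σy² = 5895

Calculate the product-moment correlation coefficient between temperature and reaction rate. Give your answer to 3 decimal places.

Sxx = Σx² − (Σx)²/n = 12883 − 10731.125 = 2151.875
Sxy = Σxy − (Σx)(Σy)/n = 8582 − 7581.375 = 1000.625
Syy = Σy² − (Σy)²/n = 5895 − 5356.125 = 538.875
r = Sxy/√(Sxx·Syy) = 1000.625/√(1159591.640625) = 1000.625/1076.843369 = 0.929221

0.929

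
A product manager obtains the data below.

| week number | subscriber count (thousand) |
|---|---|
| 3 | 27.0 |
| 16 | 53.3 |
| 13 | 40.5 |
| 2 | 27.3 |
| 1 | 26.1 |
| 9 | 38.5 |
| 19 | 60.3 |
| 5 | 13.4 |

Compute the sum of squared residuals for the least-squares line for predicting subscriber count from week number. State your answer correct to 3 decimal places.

329.927

n = 8, Σx = 68, Σy = 286.4, Σxy = 3100.2, Σx² = 906, Σy² = 11934.54
Sxx = Σx² − (Σx)²/n = 906 − 578 = 328
Sxy = Σxy − (Σx)(Σy)/n = 3100.2 − 2434.4 = 665.8
Syy = Σy² − (Σy)²/n = 11934.54 − 10253.12 = 1681.42
b = Sxy/Sxx = 665.8/328 = 2.029878
SSE = Syy − b·Sxy = 1681.42 − 2.029878·665.8 = 329.927195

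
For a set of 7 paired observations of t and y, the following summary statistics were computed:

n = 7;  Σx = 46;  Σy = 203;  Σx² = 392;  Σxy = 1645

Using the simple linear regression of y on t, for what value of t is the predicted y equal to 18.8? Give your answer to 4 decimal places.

Sxx = Σx² − (Σx)²/n = 392 − 302.285714 = 89.714286
Sxy = Σxy − (Σx)(Σy)/n = 1645 − 1334 = 311
b = Sxy/Sxx = 311/89.714286 = 3.466561
a = ȳ − b·x̄ = 29 − 3.466561·6.571429 = 6.219745
Set a + b·x = 18.8: x = (18.8 − 6.219745) / 3.466561 = 3.629031

3.6290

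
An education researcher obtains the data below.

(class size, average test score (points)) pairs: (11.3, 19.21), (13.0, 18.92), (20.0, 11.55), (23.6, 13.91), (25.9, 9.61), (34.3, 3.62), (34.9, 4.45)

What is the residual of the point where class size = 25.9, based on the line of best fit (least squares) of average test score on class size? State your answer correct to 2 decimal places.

n = 7, Σx = 163, Σy = 81.27, Σxy = 1550.679, Σx² = 4318.96
Sxx = Σx² − (Σx)²/n = 4318.96 − 3795.571429 = 523.388571
Sxy = Σxy − (Σx)(Σy)/n = 1550.679 − 1892.43 = -341.751
b = Sxy/Sxx = -341.751/523.388571 = -0.652958
a = ȳ − b·x̄ = 11.61 − (-0.652958)·23.285714 = 26.814604
ŷ(25.9) = 26.814604 + (-0.652958)·25.9 = 9.902980
residual = y − ŷ = 9.61 − 9.902980 = -0.292980

-0.29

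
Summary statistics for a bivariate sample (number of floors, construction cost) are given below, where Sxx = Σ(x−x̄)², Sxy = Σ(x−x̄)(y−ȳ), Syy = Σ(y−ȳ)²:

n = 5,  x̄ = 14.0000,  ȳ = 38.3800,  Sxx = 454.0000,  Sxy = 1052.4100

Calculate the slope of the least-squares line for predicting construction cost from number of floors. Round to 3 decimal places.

b = Sxy/Sxx = 1052.41/454 = 2.318084

2.318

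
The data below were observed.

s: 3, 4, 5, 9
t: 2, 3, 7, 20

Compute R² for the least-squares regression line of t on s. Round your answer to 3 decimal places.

n = 4, Σx = 21, Σy = 32, Σxy = 233, Σx² = 131, Σy² = 462
Sxx = Σx² − (Σx)²/n = 131 − 110.25 = 20.75
Sxy = Σxy − (Σx)(Σy)/n = 233 − 168 = 65
Syy = Σy² − (Σy)²/n = 462 − 256 = 206
R² = Sxy²/(Sxx·Syy) = (65)²/(20.75·206) = 0.988420

0.988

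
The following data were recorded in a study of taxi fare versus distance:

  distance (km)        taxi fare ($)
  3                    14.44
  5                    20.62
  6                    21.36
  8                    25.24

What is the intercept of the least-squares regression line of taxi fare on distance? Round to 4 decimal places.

8.8354

n = 4, Σx = 22, Σy = 81.66, Σxy = 476.5, Σx² = 134
Sxx = Σx² − (Σx)²/n = 134 − 121 = 13
Sxy = Σxy − (Σx)(Σy)/n = 476.5 − 449.13 = 27.37
b = Sxy/Sxx = 27.37/13 = 2.105385
a = ȳ − b·x̄ = 20.415 − 2.105385·5.5 = 8.835385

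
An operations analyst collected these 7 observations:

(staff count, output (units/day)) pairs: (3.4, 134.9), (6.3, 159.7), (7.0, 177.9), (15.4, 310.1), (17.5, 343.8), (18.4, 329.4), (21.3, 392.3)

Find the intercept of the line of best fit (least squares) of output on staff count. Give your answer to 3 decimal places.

77.295

n = 7, Σx = 89.3, Σy = 1848.1, Σxy = 27919.06, Σx² = 1435.91
Sxx = Σx² − (Σx)²/n = 1435.91 − 1139.212857 = 296.697143
Sxy = Σxy − (Σx)(Σy)/n = 27919.06 − 23576.475714 = 4342.584286
b = Sxy/Sxx = 4342.584286/296.697143 = 14.636421
a = ȳ − b·x̄ = 264.014286 − 14.636421·12.757143 = 77.295372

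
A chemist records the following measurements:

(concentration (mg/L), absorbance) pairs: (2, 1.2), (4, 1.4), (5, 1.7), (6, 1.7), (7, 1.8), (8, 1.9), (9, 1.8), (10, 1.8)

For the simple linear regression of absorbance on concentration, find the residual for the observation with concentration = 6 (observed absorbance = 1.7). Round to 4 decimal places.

n = 8, Σx = 51, Σy = 13.3, Σxy = 88.7, Σx² = 375
Sxx = Σx² − (Σx)²/n = 375 − 325.125 = 49.875
Sxy = Σxy − (Σx)(Σy)/n = 88.7 − 84.7875 = 3.9125
b = Sxy/Sxx = 3.9125/49.875 = 0.078446
a = ȳ − b·x̄ = 1.6625 − 0.078446·6.375 = 1.162406
ŷ(6) = 1.162406 + 0.078446·6 = 1.633083
residual = y − ŷ = 1.7 − 1.633083 = 0.066917

0.0669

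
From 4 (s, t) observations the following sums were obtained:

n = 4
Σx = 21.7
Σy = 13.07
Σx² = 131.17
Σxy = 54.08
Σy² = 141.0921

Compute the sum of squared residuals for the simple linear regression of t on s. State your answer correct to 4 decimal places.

Sxx = Σx² − (Σx)²/n = 131.17 − 117.7225 = 13.4475
Sxy = Σxy − (Σx)(Σy)/n = 54.08 − 70.90475 = -16.82475
Syy = Σy² − (Σy)²/n = 141.0921 − 42.706225 = 98.385875
b = Sxy/Sxx = -16.82475/13.4475 = -1.251143
SSE = Syy − b·Sxy = 98.385875 − (-1.251143)·(-16.82475) = 77.335701

77.3357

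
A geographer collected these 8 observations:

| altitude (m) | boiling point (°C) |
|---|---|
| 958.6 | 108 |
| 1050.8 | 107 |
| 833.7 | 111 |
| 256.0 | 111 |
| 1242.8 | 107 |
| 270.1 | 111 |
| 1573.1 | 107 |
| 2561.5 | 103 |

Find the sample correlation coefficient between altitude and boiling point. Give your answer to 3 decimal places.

-0.939

n = 8, Σx = 8746.6, Σy = 865, Σxy = 932038, Σx² = 13437118, Σy² = 93583
Sxx = Σx² − (Σx)²/n = 13437118 − 9562876.445 = 3874241.555
Sxy = Σxy − (Σx)(Σy)/n = 932038 − 945726.125 = -13688.125
Syy = Σy² − (Σy)²/n = 93583 − 93528.125 = 54.875
r = Sxy/√(Sxx·Syy) = -13688.125/√(212599005.330625) = -13688.125/14580.775196 = -0.938779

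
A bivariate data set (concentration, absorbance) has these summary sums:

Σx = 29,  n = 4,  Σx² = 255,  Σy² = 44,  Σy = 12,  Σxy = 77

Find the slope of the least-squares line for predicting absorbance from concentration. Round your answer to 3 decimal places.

-0.223

Sxx = Σx² − (Σx)²/n = 255 − 210.25 = 44.75
Sxy = Σxy − (Σx)(Σy)/n = 77 − 87 = -10
b = Sxy/Sxx = -10/44.75 = -0.223464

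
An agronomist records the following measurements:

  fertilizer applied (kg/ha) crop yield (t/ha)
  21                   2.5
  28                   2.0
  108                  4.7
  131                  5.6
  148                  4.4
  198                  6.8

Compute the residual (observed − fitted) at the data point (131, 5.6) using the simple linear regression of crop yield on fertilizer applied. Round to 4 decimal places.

n = 6, Σx = 634, Σy = 26, Σxy = 3347.3, Σx² = 91158
Sxx = Σx² − (Σx)²/n = 91158 − 66992.666667 = 24165.333333
Sxy = Σxy − (Σx)(Σy)/n = 3347.3 − 2747.333333 = 599.966667
b = Sxy/Sxx = 599.966667/24165.333333 = 0.024828
a = ȳ − b·x̄ = 4.333333 − 0.024828·105.666667 = 1.709886
ŷ(131) = 1.709886 + 0.024828·131 = 4.962299
residual = y − ŷ = 5.6 − 4.962299 = 0.637701

0.6377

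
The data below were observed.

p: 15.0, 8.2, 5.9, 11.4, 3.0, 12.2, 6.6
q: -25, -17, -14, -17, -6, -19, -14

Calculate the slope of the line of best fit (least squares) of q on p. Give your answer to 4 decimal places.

-1.3104

n = 7, Σx = 62.3, Σy = -112, Σxy = -1133, Σx² = 658.41
Sxx = Σx² − (Σx)²/n = 658.41 − 554.47 = 103.94
Sxy = Σxy − (Σx)(Σy)/n = -1133 − (-996.8) = -136.2
b = Sxy/Sxx = -136.2/103.94 = -1.310371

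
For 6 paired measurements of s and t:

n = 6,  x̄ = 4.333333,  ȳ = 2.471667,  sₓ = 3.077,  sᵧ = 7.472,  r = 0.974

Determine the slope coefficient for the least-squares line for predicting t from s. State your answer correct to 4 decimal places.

2.3652

b = r · sᵧ/sₓ = 0.974 · 7.472/3.077 = 2.365202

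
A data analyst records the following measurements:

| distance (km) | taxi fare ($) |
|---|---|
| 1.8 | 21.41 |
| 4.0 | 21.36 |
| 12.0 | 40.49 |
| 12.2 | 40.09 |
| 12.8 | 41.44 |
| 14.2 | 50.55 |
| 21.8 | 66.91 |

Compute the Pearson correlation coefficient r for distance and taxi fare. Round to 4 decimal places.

0.9857

n = 7, Σx = 78.8, Σy = 282.25, Σxy = 3805.836, Σx² = 1152.8, Σy² = 12910.8101
Sxx = Σx² − (Σx)²/n = 1152.8 − 887.062857 = 265.737143
Sxy = Σxy − (Σx)(Σy)/n = 3805.836 − 3177.328571 = 628.507429
Syy = Σy² − (Σy)²/n = 12910.8101 − 11380.723214 = 1530.086886
r = Sxy/√(Sxx·Syy) = 628.507429/√(406600.917333) = 628.507429/637.652662 = 0.985658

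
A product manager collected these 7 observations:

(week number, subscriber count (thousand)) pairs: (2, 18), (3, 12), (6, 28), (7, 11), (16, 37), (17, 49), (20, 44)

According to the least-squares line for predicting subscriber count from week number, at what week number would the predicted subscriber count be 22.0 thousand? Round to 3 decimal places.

6.704

n = 7, Σx = 71, Σy = 199, Σxy = 2622, Σx² = 1043
Sxx = Σx² − (Σx)²/n = 1043 − 720.142857 = 322.857143
Sxy = Σxy − (Σx)(Σy)/n = 2622 − 2018.428571 = 603.571429
b = Sxy/Sxx = 603.571429/322.857143 = 1.869469
a = ȳ − b·x̄ = 28.428571 − 1.869469·10.142857 = 9.466814
Set a + b·x = 22.0: x = (22.0 − 9.466814) / 1.869469 = 6.704142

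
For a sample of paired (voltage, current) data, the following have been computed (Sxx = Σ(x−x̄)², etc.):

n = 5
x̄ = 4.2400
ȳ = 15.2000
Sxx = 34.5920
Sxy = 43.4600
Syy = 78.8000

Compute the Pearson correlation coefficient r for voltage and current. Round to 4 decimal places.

0.8324

r = Sxy/√(Sxx·Syy) = 43.46/√(2725.8496) = 43.46/52.209670 = 0.832413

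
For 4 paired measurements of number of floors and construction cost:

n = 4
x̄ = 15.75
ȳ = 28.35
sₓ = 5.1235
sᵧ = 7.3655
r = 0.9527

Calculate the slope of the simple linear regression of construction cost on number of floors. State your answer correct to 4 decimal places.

1.3696

b = r · sᵧ/sₓ = 0.9527 · 7.3655/5.1235 = 1.369593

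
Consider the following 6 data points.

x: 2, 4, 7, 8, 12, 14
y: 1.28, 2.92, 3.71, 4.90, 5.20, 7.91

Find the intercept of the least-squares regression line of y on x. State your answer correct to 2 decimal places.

n = 6, Σx = 47, Σy = 25.92, Σxy = 252.55, Σx² = 473
Sxx = Σx² − (Σx)²/n = 473 − 368.166667 = 104.833333
Sxy = Σxy − (Σx)(Σy)/n = 252.55 − 203.04 = 49.51
b = Sxy/Sxx = 49.51/104.833333 = 0.472273
a = ȳ − b·x̄ = 4.32 − 0.472273·7.833333 = 0.620525

0.62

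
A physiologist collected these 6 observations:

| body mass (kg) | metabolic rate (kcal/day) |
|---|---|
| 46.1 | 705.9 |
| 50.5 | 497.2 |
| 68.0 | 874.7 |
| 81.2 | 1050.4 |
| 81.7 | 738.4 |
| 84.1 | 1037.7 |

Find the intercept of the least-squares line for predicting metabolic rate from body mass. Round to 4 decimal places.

153.9853

n = 6, Σx = 411.6, Σy = 4904.3, Σxy = 350020.52, Σx² = 29640.6
Sxx = Σx² − (Σx)²/n = 29640.6 − 28235.76 = 1404.84
Sxy = Σxy − (Σx)(Σy)/n = 350020.52 − 336434.98 = 13585.54
b = Sxy/Sxx = 13585.54/1404.84 = 9.670525
a = ȳ − b·x̄ = 817.383333 − 9.670525·68.6 = 153.985335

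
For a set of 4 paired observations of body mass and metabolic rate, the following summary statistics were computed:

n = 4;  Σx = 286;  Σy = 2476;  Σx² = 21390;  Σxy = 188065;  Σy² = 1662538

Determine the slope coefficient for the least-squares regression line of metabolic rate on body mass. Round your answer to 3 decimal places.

11.723

Sxx = Σx² − (Σx)²/n = 21390 − 20449 = 941
Sxy = Σxy − (Σx)(Σy)/n = 188065 − 177034 = 11031
b = Sxy/Sxx = 11031/941 = 11.722635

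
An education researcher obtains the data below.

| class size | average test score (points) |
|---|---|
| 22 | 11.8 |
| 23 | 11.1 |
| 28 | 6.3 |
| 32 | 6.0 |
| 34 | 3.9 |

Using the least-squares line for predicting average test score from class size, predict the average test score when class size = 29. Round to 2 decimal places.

7.06

n = 5, Σx = 139, Σy = 39.1, Σxy = 1015.9, Σx² = 3977
Sxx = Σx² − (Σx)²/n = 3977 − 3864.2 = 112.8
Sxy = Σxy − (Σx)(Σy)/n = 1015.9 − 1086.98 = -71.08
b = Sxy/Sxx = -71.08/112.8 = -0.630142
a = ȳ − b·x̄ = 7.82 − (-0.630142)·27.8 = 25.337943
ŷ(29) = a + b·29 = 25.337943 + (-0.630142)·29 = 7.063830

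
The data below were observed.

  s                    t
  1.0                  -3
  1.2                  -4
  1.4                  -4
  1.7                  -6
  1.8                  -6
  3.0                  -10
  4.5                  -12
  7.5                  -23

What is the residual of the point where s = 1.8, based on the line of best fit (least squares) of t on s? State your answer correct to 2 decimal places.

n = 8, Σx = 22.1, Σy = -68, Σxy = -290.9, Σx² = 96.03
Sxx = Σx² − (Σx)²/n = 96.03 − 61.05125 = 34.97875
Sxy = Σxy − (Σx)(Σy)/n = -290.9 − (-187.85) = -103.05
b = Sxy/Sxx = -103.05/34.97875 = -2.946074
a = ȳ − b·x̄ = -8.5 − (-2.946074)·2.7625 = -0.361469
ŷ(1.8) = -0.361469 + (-2.946074)·1.8 = -5.664403
residual = y − ŷ = -6 − (-5.664403) = -0.335597

-0.34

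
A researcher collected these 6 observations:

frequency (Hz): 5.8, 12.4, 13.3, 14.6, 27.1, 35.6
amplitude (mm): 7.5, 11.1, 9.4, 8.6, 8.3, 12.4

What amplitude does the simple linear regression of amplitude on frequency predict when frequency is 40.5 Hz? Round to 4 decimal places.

11.7283

n = 6, Σx = 108.8, Σy = 57.3, Σxy = 1098.09, Σx² = 2579.22
Sxx = Σx² − (Σx)²/n = 2579.22 − 1972.906667 = 606.313333
Sxy = Σxy − (Σx)(Σy)/n = 1098.09 − 1039.04 = 59.05
b = Sxy/Sxx = 59.05/606.313333 = 0.097392
a = ȳ − b·x̄ = 9.55 − 0.097392·18.133333 = 7.783960
ŷ(40.5) = a + b·40.5 = 7.783960 + 0.097392·40.5 = 11.728332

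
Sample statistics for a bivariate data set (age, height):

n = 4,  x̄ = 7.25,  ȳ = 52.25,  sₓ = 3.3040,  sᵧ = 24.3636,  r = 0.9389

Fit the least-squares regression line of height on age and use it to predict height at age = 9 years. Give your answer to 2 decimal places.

64.37

b = r · sᵧ/sₓ = 0.9389 · 24.3636/3.304 = 6.923421
a = ȳ − b·x̄ = 52.25 − 6.923421·7.25 = 2.055195
ŷ(9) = a + b·9 = 2.055195 + 6.923421·9 = 64.365987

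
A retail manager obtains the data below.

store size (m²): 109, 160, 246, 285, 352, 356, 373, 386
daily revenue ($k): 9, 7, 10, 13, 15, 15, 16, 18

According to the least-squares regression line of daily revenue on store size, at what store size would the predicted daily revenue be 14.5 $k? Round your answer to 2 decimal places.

n = 8, Σx = 2267, Σy = 103, Σxy = 31802, Σx² = 717987
Sxx = Σx² − (Σx)²/n = 717987 − 642411.125 = 75575.875
Sxy = Σxy − (Σx)(Σy)/n = 31802 − 29187.625 = 2614.375
b = Sxy/Sxx = 2614.375/75575.875 = 0.034593
a = ȳ − b·x̄ = 12.875 − 0.034593·283.375 = 3.072288
Set a + b·x = 14.5: x = (14.5 − 3.072288) / 0.034593 = 330.350203

330.35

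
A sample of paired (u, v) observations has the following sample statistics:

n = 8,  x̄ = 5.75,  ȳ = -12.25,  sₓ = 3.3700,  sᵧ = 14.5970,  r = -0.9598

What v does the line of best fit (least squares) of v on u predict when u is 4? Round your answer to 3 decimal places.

b = r · sᵧ/sₓ = -0.9598 · 14.597/3.37 = -4.157330
a = ȳ − b·x̄ = -12.25 − (-4.157330)·5.75 = 11.654645
ŷ(4) = a + b·4 = 11.654645 + (-4.157330)·4 = -4.974673

-4.975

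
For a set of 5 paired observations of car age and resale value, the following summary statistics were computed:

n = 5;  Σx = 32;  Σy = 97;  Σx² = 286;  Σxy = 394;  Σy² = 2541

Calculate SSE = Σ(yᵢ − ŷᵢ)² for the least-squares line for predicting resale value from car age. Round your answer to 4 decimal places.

25.7241

Sxx = Σx² − (Σx)²/n = 286 − 204.8 = 81.2
Sxy = Σxy − (Σx)(Σy)/n = 394 − 620.8 = -226.8
Syy = Σy² − (Σy)²/n = 2541 − 1881.8 = 659.2
b = Sxy/Sxx = -226.8/81.2 = -2.793103
SSE = Syy − b·Sxy = 659.2 − (-2.793103)·(-226.8) = 25.724138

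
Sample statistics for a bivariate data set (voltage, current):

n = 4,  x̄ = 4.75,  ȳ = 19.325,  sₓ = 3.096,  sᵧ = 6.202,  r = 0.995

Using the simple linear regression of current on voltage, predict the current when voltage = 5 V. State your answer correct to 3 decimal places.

19.823

b = r · sᵧ/sₓ = 0.995 · 6.202/3.096 = 1.993214
a = ȳ − b·x̄ = 19.325 − 1.993214·4.75 = 9.857234
ŷ(5) = a + b·5 = 9.857234 + 1.993214·5 = 19.823303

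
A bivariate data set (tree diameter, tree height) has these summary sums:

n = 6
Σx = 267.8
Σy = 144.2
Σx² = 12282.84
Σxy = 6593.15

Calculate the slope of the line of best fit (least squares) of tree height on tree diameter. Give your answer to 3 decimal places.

Sxx = Σx² − (Σx)²/n = 12282.84 − 11952.806667 = 330.033333
Sxy = Σxy − (Σx)(Σy)/n = 6593.15 − 6436.126667 = 157.023333
b = Sxy/Sxx = 157.023333/330.033333 = 0.475780

0.476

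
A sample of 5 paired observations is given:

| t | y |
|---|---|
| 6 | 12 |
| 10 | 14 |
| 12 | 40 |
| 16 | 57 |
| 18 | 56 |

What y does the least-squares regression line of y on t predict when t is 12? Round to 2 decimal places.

34.08

n = 5, Σx = 62, Σy = 179, Σxy = 2612, Σx² = 860
Sxx = Σx² − (Σx)²/n = 860 − 768.8 = 91.2
Sxy = Σxy − (Σx)(Σy)/n = 2612 − 2219.6 = 392.4
b = Sxy/Sxx = 392.4/91.2 = 4.302632
a = ȳ − b·x̄ = 35.8 − 4.302632·12.4 = -17.552632
ŷ(12) = a + b·12 = -17.552632 + 4.302632·12 = 34.078947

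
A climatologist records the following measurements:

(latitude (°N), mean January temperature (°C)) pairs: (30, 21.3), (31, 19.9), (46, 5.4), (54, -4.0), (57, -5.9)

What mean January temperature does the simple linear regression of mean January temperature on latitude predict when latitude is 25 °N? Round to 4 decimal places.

26.2588

n = 5, Σx = 218, Σy = 36.7, Σxy = 952, Σx² = 10142
Sxx = Σx² − (Σx)²/n = 10142 − 9504.8 = 637.2
Sxy = Σxy − (Σx)(Σy)/n = 952 − 1600.12 = -648.12
b = Sxy/Sxx = -648.12/637.2 = -1.017137
a = ȳ − b·x̄ = 7.34 − (-1.017137)·43.6 = 51.687194
ŷ(25) = a + b·25 = 51.687194 + (-1.017137)·25 = 26.258757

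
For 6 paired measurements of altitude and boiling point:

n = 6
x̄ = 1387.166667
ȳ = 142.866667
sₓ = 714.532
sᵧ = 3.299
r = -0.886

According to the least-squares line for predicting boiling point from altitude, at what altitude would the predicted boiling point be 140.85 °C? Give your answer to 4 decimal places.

1880.1586

b = r · sᵧ/sₓ = -0.886 · 3.299/714.532 = -0.004091
a = ȳ − b·x̄ = 142.866667 − (-0.004091)·1387.166667 = 148.541107
Set a + b·x = 140.85: x = (140.85 − 148.541107) / (-0.004091) = 1880.158628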